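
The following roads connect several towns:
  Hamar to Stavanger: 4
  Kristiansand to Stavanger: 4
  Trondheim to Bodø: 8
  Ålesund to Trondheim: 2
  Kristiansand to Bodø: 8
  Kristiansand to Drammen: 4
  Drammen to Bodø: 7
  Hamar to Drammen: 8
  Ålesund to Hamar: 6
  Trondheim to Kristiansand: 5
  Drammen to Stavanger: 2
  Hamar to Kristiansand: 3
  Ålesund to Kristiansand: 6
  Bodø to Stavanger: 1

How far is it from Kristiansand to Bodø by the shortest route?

Some routes from Kristiansand to Bodø:
Kristiansand - Bodø: 8
Kristiansand - Drammen - Bodø: 4 + 7 = 11
Kristiansand - Hamar - Stavanger - Bodø: 3 + 4 + 1 = 8
Kristiansand - Stavanger - Bodø: 4 + 1 = 5
Kristiansand - Drammen - Stavanger - Bodø: 4 + 2 + 1 = 7
Kristiansand - Stavanger - Drammen - Bodø: 4 + 2 + 7 = 13
Best route has total 5.

5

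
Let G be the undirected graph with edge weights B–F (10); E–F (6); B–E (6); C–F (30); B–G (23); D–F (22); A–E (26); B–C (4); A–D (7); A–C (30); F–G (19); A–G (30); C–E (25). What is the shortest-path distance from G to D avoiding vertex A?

Candidate routes:
G-B-E-F-D: 23 + 6 + 6 + 22 = 57
G-B-E-C-F-D: 23 + 6 + 25 + 30 + 22 = 106
G-B-C-F-D: 23 + 4 + 30 + 22 = 79
G-F-D: 19 + 22 = 41
G-B-C-E-F-D: 23 + 4 + 25 + 6 + 22 = 80
G-B-F-D: 23 + 10 + 22 = 55
Shortest: 41.

41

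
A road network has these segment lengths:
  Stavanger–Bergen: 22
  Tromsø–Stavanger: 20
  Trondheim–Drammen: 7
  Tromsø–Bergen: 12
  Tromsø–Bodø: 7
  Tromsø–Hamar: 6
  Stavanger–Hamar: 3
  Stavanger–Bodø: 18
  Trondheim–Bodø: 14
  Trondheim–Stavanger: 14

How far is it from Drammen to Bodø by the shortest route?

Comparing a few candidate routes:
Drammen → Trondheim → Bodø: 7 + 14 = 21
Drammen → Trondheim → Stavanger → Bodø: 7 + 14 + 18 = 39
Drammen → Trondheim → Stavanger → Hamar → Tromsø → Bodø: 7 + 14 + 3 + 6 + 7 = 37
The minimum is 21.

21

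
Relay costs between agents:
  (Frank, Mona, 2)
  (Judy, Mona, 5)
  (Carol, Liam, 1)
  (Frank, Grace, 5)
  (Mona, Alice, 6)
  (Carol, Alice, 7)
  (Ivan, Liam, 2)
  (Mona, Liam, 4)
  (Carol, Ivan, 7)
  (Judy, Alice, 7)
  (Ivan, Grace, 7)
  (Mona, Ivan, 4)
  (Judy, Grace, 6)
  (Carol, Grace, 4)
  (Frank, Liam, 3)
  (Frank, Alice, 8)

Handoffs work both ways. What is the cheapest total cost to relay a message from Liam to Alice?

Checking several routes:
Liam→Ivan→Mona→Alice: 2 + 4 + 6 = 12
Liam→Frank→Alice: 3 + 8 = 11
Liam→Frank→Mona→Alice: 3 + 2 + 6 = 11
Liam→Mona→Frank→Alice: 4 + 2 + 8 = 14
Liam→Mona→Alice: 4 + 6 = 10
Liam→Carol→Alice: 1 + 7 = 8
The minimum is 8.

8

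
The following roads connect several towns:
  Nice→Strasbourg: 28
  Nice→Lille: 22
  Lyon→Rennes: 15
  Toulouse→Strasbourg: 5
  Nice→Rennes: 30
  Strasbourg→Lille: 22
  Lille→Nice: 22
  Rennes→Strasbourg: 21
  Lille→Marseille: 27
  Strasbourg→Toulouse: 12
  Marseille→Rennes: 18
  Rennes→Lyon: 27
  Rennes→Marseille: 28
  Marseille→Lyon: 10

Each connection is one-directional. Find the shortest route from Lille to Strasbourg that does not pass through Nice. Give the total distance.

66

Routes from Lille to Strasbourg avoiding Nice:
Lille → Marseille → Rennes → Strasbourg: 27 + 18 + 21 = 66
Lille → Marseille → Lyon → Rennes → Strasbourg: 27 + 10 + 15 + 21 = 73
Best route has total 66.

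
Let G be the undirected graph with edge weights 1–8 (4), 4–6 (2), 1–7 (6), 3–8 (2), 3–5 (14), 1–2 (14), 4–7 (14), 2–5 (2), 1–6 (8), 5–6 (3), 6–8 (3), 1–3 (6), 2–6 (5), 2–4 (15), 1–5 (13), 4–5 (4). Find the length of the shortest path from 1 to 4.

9

Comparing a few candidate routes:
1→6→4: 8 + 2 = 10
1→3→8→6→4: 6 + 2 + 3 + 2 = 13
1→8→6→4: 4 + 3 + 2 = 9
1→8→6→5→4: 4 + 3 + 3 + 4 = 14
Best route has total 9.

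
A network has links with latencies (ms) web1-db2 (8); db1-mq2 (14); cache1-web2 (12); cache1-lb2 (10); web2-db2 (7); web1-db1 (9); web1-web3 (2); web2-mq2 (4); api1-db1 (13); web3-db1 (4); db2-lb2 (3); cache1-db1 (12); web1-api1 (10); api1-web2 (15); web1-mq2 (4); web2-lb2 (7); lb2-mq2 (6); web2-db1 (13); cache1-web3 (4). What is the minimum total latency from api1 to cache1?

16

Some routes from api1 to cache1:
api1-web1-db1-web3-cache1: 10 + 9 + 4 + 4 = 27
api1-db1-cache1: 13 + 12 = 25
api1-web2-cache1: 15 + 12 = 27
api1-web1-web3-cache1: 10 + 2 + 4 = 16
api1-db1-web3-cache1: 13 + 4 + 4 = 21
The minimum is 16 ms.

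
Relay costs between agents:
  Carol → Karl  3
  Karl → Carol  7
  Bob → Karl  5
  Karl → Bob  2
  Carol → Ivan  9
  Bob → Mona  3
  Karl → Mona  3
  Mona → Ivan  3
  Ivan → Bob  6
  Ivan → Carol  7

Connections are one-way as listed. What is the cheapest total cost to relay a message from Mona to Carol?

10

Routes from Mona to Carol:
Mona - Ivan - Bob - Karl - Carol: 3 + 6 + 5 + 7 = 21
Mona - Ivan - Carol: 3 + 7 = 10
Best route has total 10.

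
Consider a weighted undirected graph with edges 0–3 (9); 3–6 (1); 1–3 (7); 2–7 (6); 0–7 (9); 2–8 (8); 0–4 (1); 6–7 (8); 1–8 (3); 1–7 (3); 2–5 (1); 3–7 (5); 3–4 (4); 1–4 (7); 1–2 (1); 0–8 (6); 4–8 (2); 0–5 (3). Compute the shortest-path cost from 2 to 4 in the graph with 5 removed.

6

Comparing a few candidate routes:
2 → 8 → 4: 8 + 2 = 10
2 → 1 → 8 → 4: 1 + 3 + 2 = 6
2 → 1 → 4: 1 + 7 = 8
2 → 1 → 8 → 0 → 4: 1 + 3 + 6 + 1 = 11
2 → 1 → 3 → 4: 1 + 7 + 4 = 12
Shortest: 6.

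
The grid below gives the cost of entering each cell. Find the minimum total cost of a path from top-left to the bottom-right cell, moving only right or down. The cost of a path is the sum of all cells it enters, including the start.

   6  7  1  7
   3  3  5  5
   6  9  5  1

Cheapest: r0c0 → r1c0 → r1c1 → r1c2 → r1c3 → r2c3
  6 + 3 + 3 + 5 + 5 + 1 = 23

23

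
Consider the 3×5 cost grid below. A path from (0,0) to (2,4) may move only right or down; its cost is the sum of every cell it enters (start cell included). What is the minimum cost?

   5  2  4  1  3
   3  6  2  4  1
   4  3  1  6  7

Best path: (0,0) -> (0,1) -> (0,2) -> (0,3) -> (0,4) -> (1,4) -> (2,4)
Cost: 5 + 2 + 4 + 1 + 3 + 1 + 7 = 23

23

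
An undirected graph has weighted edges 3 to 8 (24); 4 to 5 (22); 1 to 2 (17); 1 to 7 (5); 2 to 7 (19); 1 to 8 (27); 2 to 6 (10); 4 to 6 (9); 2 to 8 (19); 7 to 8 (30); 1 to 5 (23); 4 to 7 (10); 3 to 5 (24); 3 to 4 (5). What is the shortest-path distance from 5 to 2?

Checking several routes:
5 -> 4 -> 6 -> 2: 22 + 9 + 10 = 41
5 -> 1 -> 7 -> 2: 23 + 5 + 19 = 47
5 -> 3 -> 4 -> 6 -> 2: 24 + 5 + 9 + 10 = 48
5 -> 1 -> 2: 23 + 17 = 40
5 -> 4 -> 7 -> 2: 22 + 10 + 19 = 51
Best route has total 40.

40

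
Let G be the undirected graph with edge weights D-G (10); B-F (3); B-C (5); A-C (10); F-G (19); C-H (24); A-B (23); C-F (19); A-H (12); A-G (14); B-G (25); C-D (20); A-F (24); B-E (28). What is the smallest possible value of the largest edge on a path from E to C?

Some routes from E to C:
E - B - G - D - C: max(28, 25, 10, 20) = 28
E - B - G - F - A - C: max(28, 25, 19, 24, 10) = 28
E - B - G - F - A - H - C: max(28, 25, 19, 24, 12, 24) = 28
E - B - G - F - C: max(28, 25, 19, 19) = 28
Smallest bottleneck: 28.

28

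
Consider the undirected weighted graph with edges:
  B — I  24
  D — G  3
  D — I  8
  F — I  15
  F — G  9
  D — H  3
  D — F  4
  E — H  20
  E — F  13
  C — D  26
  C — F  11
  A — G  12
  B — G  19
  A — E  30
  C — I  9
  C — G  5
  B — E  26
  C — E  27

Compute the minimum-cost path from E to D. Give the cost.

17

Comparing a few candidate routes:
E-H-D: 20 + 3 = 23
E-F-G-D: 13 + 9 + 3 = 25
E-F-D: 13 + 4 = 17
Best route has total 17.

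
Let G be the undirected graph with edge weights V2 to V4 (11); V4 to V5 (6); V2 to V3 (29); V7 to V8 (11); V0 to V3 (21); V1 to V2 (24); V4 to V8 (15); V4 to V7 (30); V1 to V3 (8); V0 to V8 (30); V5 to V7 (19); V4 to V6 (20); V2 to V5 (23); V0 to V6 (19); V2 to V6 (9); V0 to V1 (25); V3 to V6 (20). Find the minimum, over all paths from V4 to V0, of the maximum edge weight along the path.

19

Comparing a few candidate routes:
V4 - V2 - V6 - V3 - V0: max(11, 9, 20, 21) = 21
V4 - V2 - V6 - V0: max(11, 9, 19) = 19
V4 - V8 - V7 - V5 - V2 - V6 - V0: max(15, 11, 19, 23, 9, 19) = 23
V4 - V6 - V0: max(20, 19) = 20
V4 - V6 - V3 - V0: max(20, 20, 21) = 21
The minimum achievable maximum is 19.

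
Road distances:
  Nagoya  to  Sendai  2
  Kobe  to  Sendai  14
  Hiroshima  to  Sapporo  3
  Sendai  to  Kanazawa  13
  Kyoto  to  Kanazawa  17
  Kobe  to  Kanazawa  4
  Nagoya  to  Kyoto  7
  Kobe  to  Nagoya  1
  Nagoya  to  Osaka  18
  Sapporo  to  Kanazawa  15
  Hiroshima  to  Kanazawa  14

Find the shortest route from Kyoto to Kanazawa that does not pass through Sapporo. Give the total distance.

12

Comparing a few candidate routes:
Kyoto→Nagoya→Sendai→Kanazawa: 7 + 2 + 13 = 22
Kyoto→Nagoya→Kobe→Kanazawa: 7 + 1 + 4 = 12
Kyoto→Kanazawa: 17
Shortest: 12.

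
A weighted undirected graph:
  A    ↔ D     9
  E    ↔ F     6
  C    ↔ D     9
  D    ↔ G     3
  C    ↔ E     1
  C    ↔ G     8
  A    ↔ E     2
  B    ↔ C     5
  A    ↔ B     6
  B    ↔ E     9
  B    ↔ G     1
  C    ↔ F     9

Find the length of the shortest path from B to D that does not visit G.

14

A few of the B→D routes:
B → E → C → D: 9 + 1 + 9 = 19
B → A → E → C → D: 6 + 2 + 1 + 9 = 18
B → A → D: 6 + 9 = 15
B → C → D: 5 + 9 = 14
B → C → E → A → D: 5 + 1 + 2 + 9 = 17
Shortest: 14.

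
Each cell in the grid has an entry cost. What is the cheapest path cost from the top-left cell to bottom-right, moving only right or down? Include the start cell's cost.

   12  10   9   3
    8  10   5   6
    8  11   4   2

One optimal route is r0c0→r1c0→r1c1→r1c2→r2c2→r2c3.
Its cost is 12 + 8 + 10 + 5 + 4 + 2 = 41.
For comparison, the top-then-right route costs 42.

41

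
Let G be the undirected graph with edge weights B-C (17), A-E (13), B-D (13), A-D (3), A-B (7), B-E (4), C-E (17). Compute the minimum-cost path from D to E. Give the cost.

14

A few of the D→E routes:
D → A → B → E: 3 + 7 + 4 = 14
D → B → A → E: 13 + 7 + 13 = 33
D → B → E: 13 + 4 = 17
D → A → E: 3 + 13 = 16
The minimum is 14.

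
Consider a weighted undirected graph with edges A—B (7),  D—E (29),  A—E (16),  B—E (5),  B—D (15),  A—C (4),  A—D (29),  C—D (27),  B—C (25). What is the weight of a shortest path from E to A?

12

A few of the E→A routes:
E → A: 16
E → D → B → A: 29 + 15 + 7 = 51
E → B → A: 5 + 7 = 12
E → B → C → A: 5 + 25 + 4 = 34
E → B → D → A: 5 + 15 + 29 = 49
Best route has total 12.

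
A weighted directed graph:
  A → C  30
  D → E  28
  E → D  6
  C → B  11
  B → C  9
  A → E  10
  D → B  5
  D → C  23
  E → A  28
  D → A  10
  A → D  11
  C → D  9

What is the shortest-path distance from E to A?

16

Candidate routes:
E -> A: 28
E -> D -> A: 6 + 10 = 16
The minimum is 16.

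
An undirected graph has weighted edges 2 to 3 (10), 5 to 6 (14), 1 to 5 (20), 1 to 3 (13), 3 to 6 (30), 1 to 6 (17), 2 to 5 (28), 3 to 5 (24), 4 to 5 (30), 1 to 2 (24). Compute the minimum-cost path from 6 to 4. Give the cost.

44

Some routes from 6 to 4:
6→1→3→5→4: 17 + 13 + 24 + 30 = 84
6→3→5→4: 30 + 24 + 30 = 84
6→5→4: 14 + 30 = 44
6→1→5→4: 17 + 20 + 30 = 67
Shortest: 44.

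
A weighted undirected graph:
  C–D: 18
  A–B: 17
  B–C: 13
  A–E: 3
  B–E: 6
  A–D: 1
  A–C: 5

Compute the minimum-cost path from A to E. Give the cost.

3

Routes from A to E:
A - B - E: 17 + 6 = 23
A - C - B - E: 5 + 13 + 6 = 24
A - E: 3
A - D - C - B - E: 1 + 18 + 13 + 6 = 38
The minimum is 3.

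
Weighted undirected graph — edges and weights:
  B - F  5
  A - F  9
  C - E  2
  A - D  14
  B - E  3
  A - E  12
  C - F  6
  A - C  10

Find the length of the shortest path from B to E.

Some routes from B to E:
B → F → A → E: 5 + 9 + 12 = 26
B → E: 3
B → F → C → E: 5 + 6 + 2 = 13
B → F → A → C → E: 5 + 9 + 10 + 2 = 26
Shortest: 3.

3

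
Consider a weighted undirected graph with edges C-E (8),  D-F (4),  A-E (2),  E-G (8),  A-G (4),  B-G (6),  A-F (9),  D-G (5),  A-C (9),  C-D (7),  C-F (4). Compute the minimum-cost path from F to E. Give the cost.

A few of the F→E routes:
F → C → E: 4 + 8 = 12
F → A → E: 9 + 2 = 11
F → D → G → A → E: 4 + 5 + 4 + 2 = 15
The minimum is 11.

11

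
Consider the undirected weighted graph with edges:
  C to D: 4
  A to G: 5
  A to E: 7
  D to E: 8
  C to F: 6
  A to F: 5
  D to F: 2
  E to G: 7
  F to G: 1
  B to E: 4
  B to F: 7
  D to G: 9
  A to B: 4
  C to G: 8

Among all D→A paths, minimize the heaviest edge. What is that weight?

5

Some routes from D to A:
D - F - A: max(2, 5) = 5
D - F - G - A: max(2, 1, 5) = 5
D - C - F - A: max(4, 6, 5) = 6
Smallest bottleneck: 5.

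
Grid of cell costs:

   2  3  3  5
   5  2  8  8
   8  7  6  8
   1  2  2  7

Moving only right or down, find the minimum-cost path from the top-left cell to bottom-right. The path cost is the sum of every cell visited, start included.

25

Path (0,0) → (0,1) → (1,1) → (2,1) → (3,1) → (3,2) → (3,3): 2 + 3 + 2 + 7 + 2 + 2 + 7 = 25.
For comparison, the top-then-right route costs 36.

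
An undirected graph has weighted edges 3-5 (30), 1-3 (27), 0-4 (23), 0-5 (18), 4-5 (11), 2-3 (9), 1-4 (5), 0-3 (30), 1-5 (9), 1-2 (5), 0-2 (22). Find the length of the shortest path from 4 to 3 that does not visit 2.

Comparing a few candidate routes:
4→1→3: 5 + 27 = 32
4→0→3: 23 + 30 = 53
4→5→1→3: 11 + 9 + 27 = 47
4→1→5→3: 5 + 9 + 30 = 44
4→5→0→3: 11 + 18 + 30 = 59
4→5→3: 11 + 30 = 41
Best route has total 32.

32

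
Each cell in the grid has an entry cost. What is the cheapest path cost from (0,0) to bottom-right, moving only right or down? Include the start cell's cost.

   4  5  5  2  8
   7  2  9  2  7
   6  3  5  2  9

29

One optimal route is (0,0) → (0,1) → (0,2) → (0,3) → (1,3) → (2,3) → (2,4).
Its cost is 4 + 5 + 5 + 2 + 2 + 2 + 9 = 29.
(Top row then right column would cost 40.)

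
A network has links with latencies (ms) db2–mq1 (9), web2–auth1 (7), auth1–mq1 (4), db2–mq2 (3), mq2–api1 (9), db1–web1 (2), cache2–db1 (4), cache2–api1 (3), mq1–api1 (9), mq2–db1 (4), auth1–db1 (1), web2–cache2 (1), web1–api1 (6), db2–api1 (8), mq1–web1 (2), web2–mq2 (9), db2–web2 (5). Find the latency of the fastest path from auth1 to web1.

3

Checking several routes:
auth1 - db1 - cache2 - api1 - web1: 1 + 4 + 3 + 6 = 14
auth1 - db1 - web1: 1 + 2 = 3
auth1 - mq1 - web1: 4 + 2 = 6
Best route has total 3 ms.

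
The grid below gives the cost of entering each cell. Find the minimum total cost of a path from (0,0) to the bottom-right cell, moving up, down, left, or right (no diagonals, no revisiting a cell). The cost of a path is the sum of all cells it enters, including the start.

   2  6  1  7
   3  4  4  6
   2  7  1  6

20

Best path: [0,0] → [0,1] → [0,2] → [1,2] → [2,2] → [2,3]
Cost: 2 + 6 + 1 + 4 + 1 + 6 = 20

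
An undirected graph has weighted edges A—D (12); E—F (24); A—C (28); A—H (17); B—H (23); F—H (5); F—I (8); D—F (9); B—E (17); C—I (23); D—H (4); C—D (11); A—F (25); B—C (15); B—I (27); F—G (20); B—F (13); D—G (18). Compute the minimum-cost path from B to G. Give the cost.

33

Comparing a few candidate routes:
B-F-G: 13 + 20 = 33
B-H-F-G: 23 + 5 + 20 = 48
B-H-D-G: 23 + 4 + 18 = 45
B-C-D-G: 15 + 11 + 18 = 44
B-F-D-G: 13 + 9 + 18 = 40
B-F-H-D-G: 13 + 5 + 4 + 18 = 40
Best route has total 33.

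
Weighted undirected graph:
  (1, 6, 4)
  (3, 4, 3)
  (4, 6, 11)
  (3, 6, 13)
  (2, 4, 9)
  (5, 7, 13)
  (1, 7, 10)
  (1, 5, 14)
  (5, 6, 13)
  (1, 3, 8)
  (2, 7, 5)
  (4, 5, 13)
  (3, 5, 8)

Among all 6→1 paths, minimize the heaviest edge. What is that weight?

Some routes from 6 to 1:
6-4-2-7-1: max(11, 9, 5, 10) = 11
6-4-3-1: max(11, 3, 8) = 11
6-1: max(4) = 4
6-3-4-2-7-1: max(13, 3, 9, 5, 10) = 13
The minimum achievable maximum is 4.

4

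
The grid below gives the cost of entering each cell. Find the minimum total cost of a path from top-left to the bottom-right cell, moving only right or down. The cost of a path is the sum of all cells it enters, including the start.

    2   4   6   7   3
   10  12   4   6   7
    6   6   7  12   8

Take (0,0) -> (0,1) -> (0,2) -> (0,3) -> (0,4) -> (1,4) -> (2,4) for a total of 2 + 4 + 6 + 7 + 3 + 7 + 8 = 37.

37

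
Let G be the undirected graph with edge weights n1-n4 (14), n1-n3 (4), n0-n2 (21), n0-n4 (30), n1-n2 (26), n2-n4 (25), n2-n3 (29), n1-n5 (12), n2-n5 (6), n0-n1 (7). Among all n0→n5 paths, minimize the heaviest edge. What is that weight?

12

Checking several routes:
n0 - n1 - n5: max(7, 12) = 12
n0 - n2 - n4 - n1 - n5: max(21, 25, 14, 12) = 25
n0 - n2 - n1 - n5: max(21, 26, 12) = 26
n0 - n1 - n4 - n2 - n5: max(7, 14, 25, 6) = 25
n0 - n2 - n5: max(21, 6) = 21
n0 - n1 - n2 - n5: max(7, 26, 6) = 26
Best route has worst link 12.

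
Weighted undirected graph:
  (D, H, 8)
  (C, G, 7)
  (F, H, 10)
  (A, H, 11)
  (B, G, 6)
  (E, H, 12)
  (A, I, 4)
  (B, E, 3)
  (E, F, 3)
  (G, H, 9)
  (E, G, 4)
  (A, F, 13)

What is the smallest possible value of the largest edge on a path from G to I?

Checking several routes:
G → B → E → F → H → A → I: max(6, 3, 3, 10, 11, 4) = 11
G → H → A → I: max(9, 11, 4) = 11
G → E → F → H → A → I: max(4, 3, 10, 11, 4) = 11
G → B → E → H → A → I: max(6, 3, 12, 11, 4) = 12
The minimum achievable maximum is 11.

11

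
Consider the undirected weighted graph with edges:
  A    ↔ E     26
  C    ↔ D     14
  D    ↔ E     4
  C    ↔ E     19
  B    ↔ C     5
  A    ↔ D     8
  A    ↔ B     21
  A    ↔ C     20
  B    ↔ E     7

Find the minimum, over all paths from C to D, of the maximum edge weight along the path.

A few of the C→D routes:
C→E→D: max(19, 4) = 19
C→D: max(14) = 14
C→B→E→D: max(5, 7, 4) = 7
Smallest bottleneck: 7.

7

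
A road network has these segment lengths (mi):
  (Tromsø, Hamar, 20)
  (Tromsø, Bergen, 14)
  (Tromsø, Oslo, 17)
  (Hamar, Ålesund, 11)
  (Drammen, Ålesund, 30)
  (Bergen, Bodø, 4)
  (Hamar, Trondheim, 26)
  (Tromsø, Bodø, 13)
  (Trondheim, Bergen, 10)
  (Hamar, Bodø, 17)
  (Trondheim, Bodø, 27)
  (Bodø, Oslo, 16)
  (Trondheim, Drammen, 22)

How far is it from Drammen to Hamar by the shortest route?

41

A few of the Drammen→Hamar routes:
Drammen -> Trondheim -> Bergen -> Bodø -> Tromsø -> Hamar: 22 + 10 + 4 + 13 + 20 = 69
Drammen -> Trondheim -> Bergen -> Tromsø -> Hamar: 22 + 10 + 14 + 20 = 66
Drammen -> Ålesund -> Hamar: 30 + 11 = 41
Drammen -> Trondheim -> Bergen -> Bodø -> Hamar: 22 + 10 + 4 + 17 = 53
Drammen -> Trondheim -> Hamar: 22 + 26 = 48
Drammen -> Trondheim -> Bodø -> Hamar: 22 + 27 + 17 = 66
Shortest: 41 mi.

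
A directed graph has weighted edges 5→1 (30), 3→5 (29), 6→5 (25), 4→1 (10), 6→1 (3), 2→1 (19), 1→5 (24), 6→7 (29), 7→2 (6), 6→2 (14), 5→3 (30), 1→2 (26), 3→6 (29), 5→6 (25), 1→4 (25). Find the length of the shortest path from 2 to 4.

44

Routes from 2 to 4:
2-1-4: 19 + 25 = 44
Shortest: 44.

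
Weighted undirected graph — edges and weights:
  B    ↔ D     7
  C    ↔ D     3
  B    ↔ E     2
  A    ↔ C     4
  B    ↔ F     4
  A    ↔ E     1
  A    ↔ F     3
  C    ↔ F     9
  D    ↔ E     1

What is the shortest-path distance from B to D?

3

Comparing a few candidate routes:
B-D: 7
B-E-A-C-D: 2 + 1 + 4 + 3 = 10
B-F-A-E-D: 4 + 3 + 1 + 1 = 9
B-E-D: 2 + 1 = 3
B-F-A-C-D: 4 + 3 + 4 + 3 = 14
Shortest: 3.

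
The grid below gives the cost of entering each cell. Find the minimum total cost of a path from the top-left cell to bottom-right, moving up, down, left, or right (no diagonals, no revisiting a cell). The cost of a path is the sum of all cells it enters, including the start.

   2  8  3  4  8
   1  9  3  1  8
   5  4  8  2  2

20

Take r0c0 -> r1c0 -> r1c1 -> r1c2 -> r1c3 -> r2c3 -> r2c4 for a total of 2 + 1 + 9 + 3 + 1 + 2 + 2 = 20.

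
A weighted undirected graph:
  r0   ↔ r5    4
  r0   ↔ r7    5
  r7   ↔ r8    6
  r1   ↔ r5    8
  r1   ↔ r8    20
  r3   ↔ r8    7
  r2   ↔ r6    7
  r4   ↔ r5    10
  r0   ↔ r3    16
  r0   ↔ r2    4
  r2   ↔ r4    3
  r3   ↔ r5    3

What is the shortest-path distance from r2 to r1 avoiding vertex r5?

Routes from r2 to r1 avoiding r5:
r2-r0-r3-r8-r1: 4 + 16 + 7 + 20 = 47
r2-r0-r7-r8-r1: 4 + 5 + 6 + 20 = 35
Shortest: 35.

35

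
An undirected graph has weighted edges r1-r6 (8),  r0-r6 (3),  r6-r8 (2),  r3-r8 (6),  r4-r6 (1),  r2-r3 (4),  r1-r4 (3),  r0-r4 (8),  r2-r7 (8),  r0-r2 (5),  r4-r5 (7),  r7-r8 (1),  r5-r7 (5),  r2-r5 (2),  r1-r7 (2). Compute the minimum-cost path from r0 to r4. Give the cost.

Checking several routes:
r0 → r4: 8
r0 → r6 → r4: 3 + 1 = 4
r0 → r6 → r8 → r7 → r1 → r4: 3 + 2 + 1 + 2 + 3 = 11
r0 → r6 → r1 → r4: 3 + 8 + 3 = 14
Shortest: 4.

4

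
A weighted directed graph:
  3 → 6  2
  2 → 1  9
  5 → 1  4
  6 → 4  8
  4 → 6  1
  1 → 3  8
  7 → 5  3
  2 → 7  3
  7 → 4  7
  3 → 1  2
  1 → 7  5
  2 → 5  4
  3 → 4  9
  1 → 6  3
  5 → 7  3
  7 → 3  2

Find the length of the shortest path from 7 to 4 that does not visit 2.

7

Checking several routes:
7 -> 3 -> 4: 2 + 9 = 11
7 -> 3 -> 1 -> 6 -> 4: 2 + 2 + 3 + 8 = 15
7 -> 5 -> 1 -> 6 -> 4: 3 + 4 + 3 + 8 = 18
7 -> 5 -> 1 -> 3 -> 4: 3 + 4 + 8 + 9 = 24
7 -> 3 -> 6 -> 4: 2 + 2 + 8 = 12
7 -> 4: 7
Best route has total 7.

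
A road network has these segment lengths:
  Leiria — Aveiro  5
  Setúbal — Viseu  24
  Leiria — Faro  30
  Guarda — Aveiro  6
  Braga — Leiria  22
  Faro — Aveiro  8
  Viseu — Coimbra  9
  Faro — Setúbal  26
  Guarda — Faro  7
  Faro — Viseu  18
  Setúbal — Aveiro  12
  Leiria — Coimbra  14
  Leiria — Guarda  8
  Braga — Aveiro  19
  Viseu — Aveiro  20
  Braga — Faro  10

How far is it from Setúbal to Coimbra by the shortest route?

A few of the Setúbal→Coimbra routes:
Setúbal→Aveiro→Guarda→Leiria→Coimbra: 12 + 6 + 8 + 14 = 40
Setúbal→Aveiro→Faro→Viseu→Coimbra: 12 + 8 + 18 + 9 = 47
Setúbal→Viseu→Coimbra: 24 + 9 = 33
Setúbal→Aveiro→Viseu→Coimbra: 12 + 20 + 9 = 41
Setúbal→Aveiro→Leiria→Coimbra: 12 + 5 + 14 = 31
Best route has total 31.

31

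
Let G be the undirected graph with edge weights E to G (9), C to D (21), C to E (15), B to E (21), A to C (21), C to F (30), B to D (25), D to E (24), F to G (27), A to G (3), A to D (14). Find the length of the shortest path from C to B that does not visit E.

46

Candidate routes:
C→D→B: 21 + 25 = 46
C→F→G→A→D→B: 30 + 27 + 3 + 14 + 25 = 99
C→A→D→B: 21 + 14 + 25 = 60
The minimum is 46.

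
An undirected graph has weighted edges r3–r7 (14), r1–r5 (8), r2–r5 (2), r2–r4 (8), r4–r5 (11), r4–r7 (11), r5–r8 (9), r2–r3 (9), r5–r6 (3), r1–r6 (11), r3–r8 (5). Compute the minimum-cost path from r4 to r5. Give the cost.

10

Routes from r4 to r5:
r4 → r7 → r3 → r2 → r5: 11 + 14 + 9 + 2 = 36
r4 → r2 → r3 → r8 → r5: 8 + 9 + 5 + 9 = 31
r4 → r7 → r3 → r8 → r5: 11 + 14 + 5 + 9 = 39
r4 → r5: 11
r4 → r2 → r5: 8 + 2 = 10
Shortest: 10.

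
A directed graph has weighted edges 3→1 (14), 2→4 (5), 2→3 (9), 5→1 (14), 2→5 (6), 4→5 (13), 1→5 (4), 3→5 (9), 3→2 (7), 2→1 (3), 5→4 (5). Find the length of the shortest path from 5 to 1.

Paths from 5 to 1:
5-1: 14
Best route has total 14.

14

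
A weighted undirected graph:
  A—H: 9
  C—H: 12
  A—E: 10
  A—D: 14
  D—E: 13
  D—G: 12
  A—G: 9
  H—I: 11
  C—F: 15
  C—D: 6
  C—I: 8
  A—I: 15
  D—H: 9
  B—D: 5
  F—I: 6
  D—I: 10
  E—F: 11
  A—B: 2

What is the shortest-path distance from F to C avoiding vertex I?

15

Checking several routes:
F - E - A - B - D - C: 11 + 10 + 2 + 5 + 6 = 34
F - E - D - C: 11 + 13 + 6 = 30
F - C: 15
The minimum is 15.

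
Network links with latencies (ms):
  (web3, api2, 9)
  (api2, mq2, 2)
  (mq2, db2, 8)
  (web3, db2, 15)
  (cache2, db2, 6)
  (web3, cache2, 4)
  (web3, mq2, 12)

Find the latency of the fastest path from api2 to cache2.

Comparing a few candidate routes:
api2-mq2-db2-web3-cache2: 2 + 8 + 15 + 4 = 29
api2-web3-cache2: 9 + 4 = 13
api2-mq2-db2-cache2: 2 + 8 + 6 = 16
api2-mq2-web3-cache2: 2 + 12 + 4 = 18
api2-web3-db2-cache2: 9 + 15 + 6 = 30
The minimum is 13 ms.

13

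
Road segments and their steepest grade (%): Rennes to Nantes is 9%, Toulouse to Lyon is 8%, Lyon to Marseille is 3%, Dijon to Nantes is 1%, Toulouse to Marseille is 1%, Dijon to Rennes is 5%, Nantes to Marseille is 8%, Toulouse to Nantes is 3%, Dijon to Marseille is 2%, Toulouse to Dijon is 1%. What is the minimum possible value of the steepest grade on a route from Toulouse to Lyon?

3

Checking several routes:
Toulouse -> Lyon: max(8) = 8
Toulouse -> Marseille -> Lyon: max(1, 3) = 3
Toulouse -> Dijon -> Marseille -> Lyon: max(1, 2, 3) = 3
Toulouse -> Nantes -> Dijon -> Marseille -> Lyon: max(3, 1, 2, 3) = 3
Smallest bottleneck: 3%.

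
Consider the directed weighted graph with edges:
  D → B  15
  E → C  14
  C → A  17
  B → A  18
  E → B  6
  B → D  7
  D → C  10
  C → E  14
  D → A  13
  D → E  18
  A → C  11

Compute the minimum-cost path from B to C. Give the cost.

Candidate routes:
B-A-C: 18 + 11 = 29
B-D-A-C: 7 + 13 + 11 = 31
B-D-C: 7 + 10 = 17
B-D-E-C: 7 + 18 + 14 = 39
Best route has total 17.

17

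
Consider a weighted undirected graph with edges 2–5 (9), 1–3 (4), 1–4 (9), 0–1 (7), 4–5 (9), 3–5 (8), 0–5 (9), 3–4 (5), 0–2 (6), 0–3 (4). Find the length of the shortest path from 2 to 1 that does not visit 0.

Routes from 2 to 1 avoiding 0:
2 → 5 → 3 → 4 → 1: 9 + 8 + 5 + 9 = 31
2 → 5 → 3 → 1: 9 + 8 + 4 = 21
2 → 5 → 4 → 3 → 1: 9 + 9 + 5 + 4 = 27
2 → 5 → 4 → 1: 9 + 9 + 9 = 27
Shortest: 21.

21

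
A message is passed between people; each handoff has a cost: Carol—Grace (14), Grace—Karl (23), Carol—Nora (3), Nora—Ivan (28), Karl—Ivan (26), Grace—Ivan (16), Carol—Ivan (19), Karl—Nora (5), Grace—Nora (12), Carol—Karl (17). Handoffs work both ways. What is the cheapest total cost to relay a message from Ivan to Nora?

A few of the Ivan→Nora routes:
Ivan -> Grace -> Nora: 16 + 12 = 28
Ivan -> Nora: 28
Ivan -> Carol -> Nora: 19 + 3 = 22
Best route has total 22.

22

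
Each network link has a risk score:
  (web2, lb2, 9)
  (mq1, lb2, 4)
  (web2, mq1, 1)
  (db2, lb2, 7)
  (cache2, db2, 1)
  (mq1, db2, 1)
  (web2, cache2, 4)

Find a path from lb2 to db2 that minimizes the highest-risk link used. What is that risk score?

Some routes from lb2 to db2:
lb2 → db2: max(7) = 7
lb2 → mq1 → db2: max(4, 1) = 4
lb2 → web2 → cache2 → db2: max(9, 4, 1) = 9
lb2 → mq1 → web2 → cache2 → db2: max(4, 1, 4, 1) = 4
Best route has worst link 4.

4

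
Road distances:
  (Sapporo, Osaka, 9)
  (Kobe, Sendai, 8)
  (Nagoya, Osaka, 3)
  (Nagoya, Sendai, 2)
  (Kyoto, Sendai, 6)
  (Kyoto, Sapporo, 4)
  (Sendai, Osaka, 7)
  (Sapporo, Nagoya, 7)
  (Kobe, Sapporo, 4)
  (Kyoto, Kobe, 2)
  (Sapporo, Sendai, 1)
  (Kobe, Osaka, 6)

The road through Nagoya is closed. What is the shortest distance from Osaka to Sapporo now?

8

Some routes from Osaka to Sapporo avoiding Nagoya:
Osaka -> Kobe -> Kyoto -> Sendai -> Sapporo: 6 + 2 + 6 + 1 = 15
Osaka -> Sendai -> Sapporo: 7 + 1 = 8
Osaka -> Kobe -> Sapporo: 6 + 4 = 10
Osaka -> Sapporo: 9
Osaka -> Kobe -> Kyoto -> Sapporo: 6 + 2 + 4 = 12
Osaka -> Kobe -> Sendai -> Sapporo: 6 + 8 + 1 = 15
Best route has total 8.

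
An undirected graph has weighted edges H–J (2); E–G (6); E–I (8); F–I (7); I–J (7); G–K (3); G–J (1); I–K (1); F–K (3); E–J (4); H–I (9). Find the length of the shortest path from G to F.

Comparing a few candidate routes:
G-J-I-K-F: 1 + 7 + 1 + 3 = 12
G-J-E-I-K-F: 1 + 4 + 8 + 1 + 3 = 17
G-K-F: 3 + 3 = 6
G-K-I-F: 3 + 1 + 7 = 11
G-J-I-F: 1 + 7 + 7 = 15
G-J-H-I-K-F: 1 + 2 + 9 + 1 + 3 = 16
Shortest: 6.

6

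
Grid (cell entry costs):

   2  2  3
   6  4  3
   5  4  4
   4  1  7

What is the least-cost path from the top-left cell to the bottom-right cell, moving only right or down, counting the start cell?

One optimal route is r0c0 r0c1 r1c1 r2c1 r3c1 r3c2.
Its cost is 2 + 2 + 4 + 4 + 1 + 7 = 20.

20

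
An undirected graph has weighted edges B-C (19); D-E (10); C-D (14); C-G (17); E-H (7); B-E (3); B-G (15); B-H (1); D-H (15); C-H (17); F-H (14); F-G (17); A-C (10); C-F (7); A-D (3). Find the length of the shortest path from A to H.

Checking several routes:
A → D → E → H: 3 + 10 + 7 = 20
A → D → E → B → H: 3 + 10 + 3 + 1 = 17
A → C → H: 10 + 17 = 27
A → D → H: 3 + 15 = 18
Shortest: 17.

17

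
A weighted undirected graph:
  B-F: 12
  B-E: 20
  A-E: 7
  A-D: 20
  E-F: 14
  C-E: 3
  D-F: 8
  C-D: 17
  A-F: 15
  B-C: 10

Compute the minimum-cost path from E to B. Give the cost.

13

Some routes from E to B:
E → F → B: 14 + 12 = 26
E → B: 20
E → C → B: 3 + 10 = 13
E → A → F → B: 7 + 15 + 12 = 34
Best route has total 13.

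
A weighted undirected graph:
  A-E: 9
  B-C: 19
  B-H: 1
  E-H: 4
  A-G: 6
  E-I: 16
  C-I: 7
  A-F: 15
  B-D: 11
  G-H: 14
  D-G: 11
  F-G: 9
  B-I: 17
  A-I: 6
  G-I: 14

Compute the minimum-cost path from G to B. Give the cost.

Checking several routes:
G -> H -> B: 14 + 1 = 15
G -> D -> B: 11 + 11 = 22
G -> A -> E -> H -> B: 6 + 9 + 4 + 1 = 20
Best route has total 15.

15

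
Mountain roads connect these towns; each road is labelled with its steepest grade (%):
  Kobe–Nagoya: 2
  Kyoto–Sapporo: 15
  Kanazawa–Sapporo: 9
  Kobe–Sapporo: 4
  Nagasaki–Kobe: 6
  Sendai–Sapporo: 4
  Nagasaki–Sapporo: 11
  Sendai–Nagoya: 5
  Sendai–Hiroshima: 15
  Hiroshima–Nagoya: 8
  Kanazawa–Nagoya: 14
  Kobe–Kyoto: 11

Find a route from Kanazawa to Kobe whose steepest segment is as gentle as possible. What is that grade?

9

Comparing a few candidate routes:
Kanazawa → Sapporo → Nagasaki → Kobe: max(9, 11, 6) = 11
Kanazawa → Nagoya → Kobe: max(14, 2) = 14
Kanazawa → Sapporo → Kobe: max(9, 4) = 9
Kanazawa → Sapporo → Sendai → Nagoya → Kobe: max(9, 4, 5, 2) = 9
Smallest bottleneck: 9%.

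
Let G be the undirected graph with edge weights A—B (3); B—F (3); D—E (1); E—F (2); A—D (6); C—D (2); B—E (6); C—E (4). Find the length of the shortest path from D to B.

Paths from D to B:
D → E → F → B: 1 + 2 + 3 = 6
D → C → E → B: 2 + 4 + 6 = 12
D → A → B: 6 + 3 = 9
D → E → B: 1 + 6 = 7
D → C → E → F → B: 2 + 4 + 2 + 3 = 11
Shortest: 6.

6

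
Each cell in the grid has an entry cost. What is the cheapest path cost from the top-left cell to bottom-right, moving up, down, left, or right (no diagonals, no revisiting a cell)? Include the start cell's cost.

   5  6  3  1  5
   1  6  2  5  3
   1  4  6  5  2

One optimal route is [0,0] -> [1,0] -> [1,1] -> [1,2] -> [1,3] -> [1,4] -> [2,4].
Its cost is 5 + 1 + 6 + 2 + 5 + 3 + 2 = 24.

24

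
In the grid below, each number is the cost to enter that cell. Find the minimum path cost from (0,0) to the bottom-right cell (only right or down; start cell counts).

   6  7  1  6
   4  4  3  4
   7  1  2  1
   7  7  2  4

Path (0,0) (1,0) (1,1) (2,1) (2,2) (2,3) (3,3): 6 + 4 + 4 + 1 + 2 + 1 + 4 = 22.

22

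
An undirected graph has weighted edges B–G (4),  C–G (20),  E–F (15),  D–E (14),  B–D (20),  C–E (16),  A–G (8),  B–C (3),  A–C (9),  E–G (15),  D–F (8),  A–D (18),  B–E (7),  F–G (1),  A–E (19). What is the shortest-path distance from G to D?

A few of the G→D routes:
G -> B -> E -> D: 4 + 7 + 14 = 25
G -> B -> D: 4 + 20 = 24
G -> A -> D: 8 + 18 = 26
G -> E -> D: 15 + 14 = 29
G -> F -> D: 1 + 8 = 9
G -> F -> E -> D: 1 + 15 + 14 = 30
Best route has total 9.

9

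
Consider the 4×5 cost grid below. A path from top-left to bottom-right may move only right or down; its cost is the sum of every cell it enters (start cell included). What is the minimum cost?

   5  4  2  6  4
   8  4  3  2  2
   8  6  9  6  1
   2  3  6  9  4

Take (0,0)→(0,1)→(0,2)→(1,2)→(1,3)→(1,4)→(2,4)→(3,4) for a total of 5 + 4 + 2 + 3 + 2 + 2 + 1 + 4 = 23.
(Top row then right column would cost 28.)

23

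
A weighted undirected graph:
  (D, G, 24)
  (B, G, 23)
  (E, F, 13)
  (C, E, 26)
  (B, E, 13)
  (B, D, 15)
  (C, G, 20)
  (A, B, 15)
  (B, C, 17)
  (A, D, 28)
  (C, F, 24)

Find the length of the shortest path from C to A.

32

Comparing a few candidate routes:
C - G - B - A: 20 + 23 + 15 = 58
C - B - D - A: 17 + 15 + 28 = 60
C - B - A: 17 + 15 = 32
C - E - B - A: 26 + 13 + 15 = 54
The minimum is 32.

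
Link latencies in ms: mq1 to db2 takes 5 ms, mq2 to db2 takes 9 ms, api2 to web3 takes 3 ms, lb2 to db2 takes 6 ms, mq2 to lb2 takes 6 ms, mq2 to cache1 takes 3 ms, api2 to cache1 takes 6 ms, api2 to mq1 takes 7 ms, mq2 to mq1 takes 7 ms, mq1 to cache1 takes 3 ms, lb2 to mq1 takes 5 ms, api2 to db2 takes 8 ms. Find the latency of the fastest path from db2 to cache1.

A few of the db2→cache1 routes:
db2 - mq1 - mq2 - cache1: 5 + 7 + 3 = 15
db2 - mq2 - cache1: 9 + 3 = 12
db2 - lb2 - mq1 - cache1: 6 + 5 + 3 = 14
db2 - mq1 - cache1: 5 + 3 = 8
db2 - api2 - cache1: 8 + 6 = 14
Shortest: 8 ms.

8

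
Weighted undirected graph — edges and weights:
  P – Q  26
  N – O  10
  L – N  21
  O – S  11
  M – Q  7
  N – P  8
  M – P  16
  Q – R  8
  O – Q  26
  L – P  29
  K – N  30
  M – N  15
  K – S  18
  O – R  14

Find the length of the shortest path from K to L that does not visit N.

103

Paths from K to L avoiding N:
K → S → O → R → Q → P → L: 18 + 11 + 14 + 8 + 26 + 29 = 106
K → S → O → R → Q → M → P → L: 18 + 11 + 14 + 8 + 7 + 16 + 29 = 103
K → S → O → Q → P → L: 18 + 11 + 26 + 26 + 29 = 110
K → S → O → Q → M → P → L: 18 + 11 + 26 + 7 + 16 + 29 = 107
The minimum is 103.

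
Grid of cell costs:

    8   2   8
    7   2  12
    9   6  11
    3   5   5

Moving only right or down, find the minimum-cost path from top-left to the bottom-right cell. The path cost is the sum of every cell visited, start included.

28

Best path: (0,0)→(0,1)→(1,1)→(2,1)→(3,1)→(3,2)
Cost: 8 + 2 + 2 + 6 + 5 + 5 = 28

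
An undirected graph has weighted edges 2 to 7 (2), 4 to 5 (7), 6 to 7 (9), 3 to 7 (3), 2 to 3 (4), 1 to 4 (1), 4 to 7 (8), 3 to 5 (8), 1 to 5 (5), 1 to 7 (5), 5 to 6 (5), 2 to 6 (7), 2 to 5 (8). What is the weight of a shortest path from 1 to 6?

Some routes from 1 to 6:
1 -> 5 -> 6: 5 + 5 = 10
1 -> 7 -> 2 -> 6: 5 + 2 + 7 = 14
1 -> 4 -> 7 -> 2 -> 6: 1 + 8 + 2 + 7 = 18
1 -> 7 -> 6: 5 + 9 = 14
1 -> 4 -> 5 -> 6: 1 + 7 + 5 = 13
The minimum is 10.

10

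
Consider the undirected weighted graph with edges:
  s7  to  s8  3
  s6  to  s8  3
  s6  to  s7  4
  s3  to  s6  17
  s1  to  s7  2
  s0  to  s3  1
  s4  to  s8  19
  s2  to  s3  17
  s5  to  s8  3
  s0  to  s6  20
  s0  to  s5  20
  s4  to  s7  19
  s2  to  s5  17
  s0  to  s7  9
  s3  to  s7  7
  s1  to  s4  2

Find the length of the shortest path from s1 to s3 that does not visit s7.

Some routes from s1 to s3 avoiding s7:
s1-s4-s8-s6-s0-s3: 2 + 19 + 3 + 20 + 1 = 45
s1-s4-s8-s5-s0-s3: 2 + 19 + 3 + 20 + 1 = 45
s1-s4-s8-s6-s3: 2 + 19 + 3 + 17 = 41
Best route has total 41.

41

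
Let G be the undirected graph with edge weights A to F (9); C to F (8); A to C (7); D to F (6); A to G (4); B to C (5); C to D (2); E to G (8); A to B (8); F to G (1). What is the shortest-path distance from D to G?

Comparing a few candidate routes:
D -> F -> G: 6 + 1 = 7
D -> C -> F -> G: 2 + 8 + 1 = 11
D -> C -> A -> G: 2 + 7 + 4 = 13
Best route has total 7.

7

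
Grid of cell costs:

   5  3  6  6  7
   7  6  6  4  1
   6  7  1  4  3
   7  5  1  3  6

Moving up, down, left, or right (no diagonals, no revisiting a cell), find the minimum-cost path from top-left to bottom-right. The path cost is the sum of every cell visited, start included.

31

Path [0,0] -> [0,1] -> [0,2] -> [1,2] -> [2,2] -> [3,2] -> [3,3] -> [3,4]: 5 + 3 + 6 + 6 + 1 + 1 + 3 + 6 = 31.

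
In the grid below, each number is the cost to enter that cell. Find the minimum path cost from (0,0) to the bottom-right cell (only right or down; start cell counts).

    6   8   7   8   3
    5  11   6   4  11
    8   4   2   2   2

29

Take (0,0) (1,0) (2,0) (2,1) (2,2) (2,3) (2,4) for a total of 6 + 5 + 8 + 4 + 2 + 2 + 2 = 29.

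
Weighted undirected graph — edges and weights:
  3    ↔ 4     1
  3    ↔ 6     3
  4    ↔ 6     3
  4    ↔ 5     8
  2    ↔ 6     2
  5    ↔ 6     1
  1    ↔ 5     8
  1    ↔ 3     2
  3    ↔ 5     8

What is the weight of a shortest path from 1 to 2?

Some routes from 1 to 2:
1→3→6→2: 2 + 3 + 2 = 7
1→3→5→6→2: 2 + 8 + 1 + 2 = 13
1→5→6→2: 8 + 1 + 2 = 11
1→3→4→5→6→2: 2 + 1 + 8 + 1 + 2 = 14
1→3→4→6→2: 2 + 1 + 3 + 2 = 8
The minimum is 7.

7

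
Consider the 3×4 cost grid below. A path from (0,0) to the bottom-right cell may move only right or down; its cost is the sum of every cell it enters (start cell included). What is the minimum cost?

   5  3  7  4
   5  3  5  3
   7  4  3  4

22

One optimal route is (0,0) → (0,1) → (1,1) → (2,1) → (2,2) → (2,3).
Its cost is 5 + 3 + 3 + 4 + 3 + 4 = 22.
(Top row then right column would cost 26.)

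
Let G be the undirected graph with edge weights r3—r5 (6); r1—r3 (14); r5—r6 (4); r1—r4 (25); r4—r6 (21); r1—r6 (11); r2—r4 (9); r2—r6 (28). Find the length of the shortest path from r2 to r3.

A few of the r2→r3 routes:
r2 → r4 → r1 → r3: 9 + 25 + 14 = 48
r2 → r6 → r5 → r3: 28 + 4 + 6 = 38
r2 → r4 → r6 → r5 → r3: 9 + 21 + 4 + 6 = 40
r2 → r6 → r1 → r3: 28 + 11 + 14 = 53
Best route has total 38.

38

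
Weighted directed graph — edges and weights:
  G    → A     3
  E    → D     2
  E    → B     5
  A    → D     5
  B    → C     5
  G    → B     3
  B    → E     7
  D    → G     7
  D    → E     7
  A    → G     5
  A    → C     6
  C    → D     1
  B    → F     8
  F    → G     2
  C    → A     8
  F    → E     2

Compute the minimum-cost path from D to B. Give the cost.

Paths from D to B:
D→G→B: 7 + 3 = 10
D→E→B: 7 + 5 = 12
Shortest: 10.

10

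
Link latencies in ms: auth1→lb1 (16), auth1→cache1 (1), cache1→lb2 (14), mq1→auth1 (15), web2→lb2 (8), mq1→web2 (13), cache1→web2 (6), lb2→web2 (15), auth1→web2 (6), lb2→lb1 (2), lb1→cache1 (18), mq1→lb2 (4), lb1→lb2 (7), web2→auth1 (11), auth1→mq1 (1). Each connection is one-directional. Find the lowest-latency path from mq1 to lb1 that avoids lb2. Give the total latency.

31

Paths from mq1 to lb1 avoiding lb2:
mq1→auth1→lb1: 15 + 16 = 31
mq1→web2→auth1→lb1: 13 + 11 + 16 = 40
The minimum is 31 ms.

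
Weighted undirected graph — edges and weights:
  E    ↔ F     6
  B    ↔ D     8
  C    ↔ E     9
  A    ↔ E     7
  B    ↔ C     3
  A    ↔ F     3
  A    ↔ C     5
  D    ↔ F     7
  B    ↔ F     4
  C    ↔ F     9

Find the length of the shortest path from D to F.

7

Some routes from D to F:
D → F: 7
D → B → F: 8 + 4 = 12
D → B → C → A → F: 8 + 3 + 5 + 3 = 19
D → B → C → F: 8 + 3 + 9 = 20
The minimum is 7.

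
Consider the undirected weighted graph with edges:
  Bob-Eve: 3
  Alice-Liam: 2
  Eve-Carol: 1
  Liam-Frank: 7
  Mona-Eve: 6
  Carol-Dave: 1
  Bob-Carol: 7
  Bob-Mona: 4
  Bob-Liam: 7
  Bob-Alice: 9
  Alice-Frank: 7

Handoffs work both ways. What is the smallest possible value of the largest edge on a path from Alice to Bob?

7

Paths from Alice to Bob:
Alice - Liam - Bob: max(2, 7) = 7
Alice - Frank - Liam - Bob: max(7, 7, 7) = 7
Alice - Bob: max(9) = 9
The minimum achievable maximum is 7.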